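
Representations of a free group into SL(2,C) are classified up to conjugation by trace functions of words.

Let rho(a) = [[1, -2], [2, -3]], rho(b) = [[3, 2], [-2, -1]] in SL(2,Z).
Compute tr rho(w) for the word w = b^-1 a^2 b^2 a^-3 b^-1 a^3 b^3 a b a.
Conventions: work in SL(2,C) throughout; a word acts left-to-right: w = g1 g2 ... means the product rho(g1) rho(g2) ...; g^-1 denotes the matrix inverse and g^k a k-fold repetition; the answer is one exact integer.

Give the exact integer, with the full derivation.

105173762

rho(b^-1) = [[-1, -2], [2, 3]]
... * rho(a) = [[1, -2], [2, -3]]  ->  [[-5, 8], [8, -13]]
... * rho(a) = [[1, -2], [2, -3]]  ->  [[11, -14], [-18, 23]]
... * rho(b) = [[3, 2], [-2, -1]]  ->  [[61, 36], [-100, -59]]
... * rho(b) = [[3, 2], [-2, -1]]  ->  [[111, 86], [-182, -141]]
... * rho(a^-1) = [[-3, 2], [-2, 1]]  ->  [[-505, 308], [828, -505]]
... * rho(a^-1) = [[-3, 2], [-2, 1]]  ->  [[899, -702], [-1474, 1151]]
... * rho(a^-1) = [[-3, 2], [-2, 1]]  ->  [[-1293, 1096], [2120, -1797]]
... * rho(b^-1) = [[-1, -2], [2, 3]]  ->  [[3485, 5874], [-5714, -9631]]
... * rho(a) = [[1, -2], [2, -3]]  ->  [[15233, -24592], [-24976, 40321]]
... * rho(a) = [[1, -2], [2, -3]]  ->  [[-33951, 43310], [55666, -71011]]
... * rho(a) = [[1, -2], [2, -3]]  ->  [[52669, -62028], [-86356, 101701]]
... * rho(b) = [[3, 2], [-2, -1]]  ->  [[282063, 167366], [-462470, -274413]]
... * rho(b) = [[3, 2], [-2, -1]]  ->  [[511457, 396760], [-838584, -650527]]
... * rho(b) = [[3, 2], [-2, -1]]  ->  [[740851, 626154], [-1214698, -1026641]]
... * rho(a) = [[1, -2], [2, -3]]  ->  [[1993159, -3360164], [-3267980, 5509319]]
... * rho(b) = [[3, 2], [-2, -1]]  ->  [[12699805, 7346482], [-20822578, -12045279]]
... * rho(a) = [[1, -2], [2, -3]]  ->  [[27392769, -47439056], [-44913136, 77780993]]
tr = 27392769 + 77780993 = 105173762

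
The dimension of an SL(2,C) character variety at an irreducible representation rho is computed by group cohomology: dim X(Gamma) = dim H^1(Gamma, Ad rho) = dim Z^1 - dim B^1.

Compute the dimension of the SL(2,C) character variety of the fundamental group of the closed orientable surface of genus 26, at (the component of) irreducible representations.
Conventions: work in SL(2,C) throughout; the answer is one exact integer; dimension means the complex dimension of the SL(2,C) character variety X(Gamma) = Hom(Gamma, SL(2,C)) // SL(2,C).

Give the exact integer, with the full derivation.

150

pi_1 of the closed genus-26 surface has 52 generators bound by the single product-of-commutators relator.
Before the relator condition, cocycle space has dim 3*52 = 156.
At an irreducible rho, H^2 = coker(d_2) vanishes (Poincare duality: H^2 is dual to H^0 = invariants = 0), so d_2 is surjective onto sl_2 and dim Z^1 = 156 - 3 = 153.
Coboundaries contribute dim B^1 = 3 (injective at irreducible rho).
dim H^1 = 153 - 3 = 150 = dim X.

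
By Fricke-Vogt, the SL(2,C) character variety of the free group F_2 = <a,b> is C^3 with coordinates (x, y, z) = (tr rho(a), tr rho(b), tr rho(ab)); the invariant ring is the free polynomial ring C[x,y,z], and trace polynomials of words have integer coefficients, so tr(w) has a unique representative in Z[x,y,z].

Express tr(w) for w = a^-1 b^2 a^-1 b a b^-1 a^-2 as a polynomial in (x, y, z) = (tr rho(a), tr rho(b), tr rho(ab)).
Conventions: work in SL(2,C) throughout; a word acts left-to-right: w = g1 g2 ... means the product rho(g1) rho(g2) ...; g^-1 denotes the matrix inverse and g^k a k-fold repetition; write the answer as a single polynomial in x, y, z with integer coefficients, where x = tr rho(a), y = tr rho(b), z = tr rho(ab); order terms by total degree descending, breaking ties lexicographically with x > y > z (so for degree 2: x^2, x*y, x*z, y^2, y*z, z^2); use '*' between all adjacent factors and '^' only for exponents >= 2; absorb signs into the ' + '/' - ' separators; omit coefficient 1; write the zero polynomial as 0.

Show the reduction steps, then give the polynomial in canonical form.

trace(b^2 a) = trace(b)*trace(a b) - trace(a)   [square of b] = y*z - x
trace(b^3 a) = trace(b)*trace(a b^2) - trace(a b)   [square of b] = y^2*z - x*y - z
trace(b^2) = trace(b)*trace(b) - trace(1)   [square of b] = y^2 - 2
trace(b^3) = trace(b)*trace(b^2) - trace(b)   [square of b] = y^3 - 3*y
trace(a b^3 a) = trace(a)*trace(b^3 a) - trace(b^3)   [square of a] = x*y^2*z - x^2*y - y^3 - x*z + 3*y
trace(a b a b) = trace(b a)*trace(b a) - trace(1)   [split at a repeated b] = z^2 - 2
so trace(a b a) = trace(a)*trace(b a) - trace(b)   [square of a] = x*z - y
reduce: trace(b a b a b) = trace(b)*trace(a b a b) - trace(a b a)   [square of b] = y*z^2 - x*z - y
so trace(a b^3 a b) = trace(b)*trace(b a b a b) - trace(b a b a)   [square of b] = y^2*z^2 - x*y*z - y^2 - z^2 + 2
reduce: trace(b^3 a b^-1 a) = trace(a b^3 a)*trace(b) - trace(a b^3 a b)   [inverse elimination on b] = x*y^3*z - x^2*y^2 - y^4 - y^2*z^2 + 4*y^2 + z^2 - 2
trace(b a b^-1 a^-1 b^2) = trace(b^3 a b^-1)*trace(a) - trace(b^3 a b^-1 a)   [inverse elimination on a] = -x*y^3*z + x^2*y^2 + y^4 + y^2*z^2 + x*y*z - x^2 - 4*y^2 - z^2 + 2
reduce: trace(a b a^2 b) = trace(a)*trace(b a b a) - trace(b a b)   [square of a] = x*z^2 - y*z - x
trace(a b a^2) = trace(a)*trace(b a^2) - trace(b a)   [square of a] = x^2*z - x*y - z
trace(a b^2 a b a) = trace(b)*trace(a b a^2 b) - trace(a b a^2)   [square of b] = x*y*z^2 - x^2*z - y^2*z + z
trace(a b a b a b) = trace(b a)*trace(b a b a) - trace(b^-1 a^-1)   [split at a repeated b] = z^3 - 3*z
trace(a b^2 a b a b) = trace(b)*trace(a b a b a b) - trace(a b a b a)   [square of b] = y*z^3 - x*z^2 - 2*y*z + x
trace(b^2 a b a b^-1 a) = trace(a b^2 a b a)*trace(b) - trace(a b^2 a b a b)   [inverse elimination on b] = x*y^2*z^2 - x^2*y*z - y^3*z - y*z^3 + x*z^2 + 3*y*z - x
reduce: trace(b a b^-1 a^-1 b^2 a) = trace(b^2 a b a b^-1)*trace(a) - trace(b^2 a b a b^-1 a)   [inverse elimination on a] = -x*y^2*z^2 + x^2*y*z + y^3*z + y*z^3 - 3*y*z - x
trace(b^2 a^-1 b a b^-1 a^-1) = trace(b a b^-1 a^-1 b^2)*trace(a) - trace(b a b^-1 a^-1 b^2 a)   [inverse elimination on a] = -x^2*y^3*z + x^3*y^2 + x*y^4 + 2*x*y^2*z^2 - y^3*z - y*z^3 - x^3 - 4*x*y^2 - x*z^2 + 3*y*z + 3*x
trace(b a^-1 b a) = trace(b a b)*trace(a) - trace(b a b a)   [inverse elimination on a] = x*y*z - x^2 - z^2 + 2
trace(b^2 a^-1 b a b^-1 a^-2) = trace(b^2 a^-1 b a b^-1 a^-1)*trace(a) - trace(b^2 a^-1 b a b^-1)   [inverse elimination on a] = -x^3*y^3*z + x^4*y^2 + x^2*y^4 + 2*x^2*y^2*z^2 - x*y^3*z - x*y*z^3 - x^4 - 4*x^2*y^2 - x^2*z^2 + 2*x*y*z + 4*x^2 + z^2 - 2
trace(a^-1 b^2 a^-1 b a b^-1 a^-2) = trace(b^2 a^-1 b a b^-1 a^-2)*trace(a) - trace(b^2 a^-1 b a b^-1 a^-1)   [inverse elimination on a] = -x^4*y^3*z + x^5*y^2 + x^3*y^4 + 2*x^3*y^2*z^2 - x^2*y*z^3 - x^5 - 5*x^3*y^2 - x^3*z^2 - x*y^4 - 2*x*y^2*z^2 + 2*x^2*y*z + y^3*z + y*z^3 + 5*x^3 + 4*x*y^2 + 2*x*z^2 - 3*y*z - 5*x

-x^4*y^3*z + x^5*y^2 + x^3*y^4 + 2*x^3*y^2*z^2 - x^2*y*z^3 - x^5 - 5*x^3*y^2 - x^3*z^2 - x*y^4 - 2*x*y^2*z^2 + 2*x^2*y*z + y^3*z + y*z^3 + 5*x^3 + 4*x*y^2 + 2*x*z^2 - 3*y*z - 5*x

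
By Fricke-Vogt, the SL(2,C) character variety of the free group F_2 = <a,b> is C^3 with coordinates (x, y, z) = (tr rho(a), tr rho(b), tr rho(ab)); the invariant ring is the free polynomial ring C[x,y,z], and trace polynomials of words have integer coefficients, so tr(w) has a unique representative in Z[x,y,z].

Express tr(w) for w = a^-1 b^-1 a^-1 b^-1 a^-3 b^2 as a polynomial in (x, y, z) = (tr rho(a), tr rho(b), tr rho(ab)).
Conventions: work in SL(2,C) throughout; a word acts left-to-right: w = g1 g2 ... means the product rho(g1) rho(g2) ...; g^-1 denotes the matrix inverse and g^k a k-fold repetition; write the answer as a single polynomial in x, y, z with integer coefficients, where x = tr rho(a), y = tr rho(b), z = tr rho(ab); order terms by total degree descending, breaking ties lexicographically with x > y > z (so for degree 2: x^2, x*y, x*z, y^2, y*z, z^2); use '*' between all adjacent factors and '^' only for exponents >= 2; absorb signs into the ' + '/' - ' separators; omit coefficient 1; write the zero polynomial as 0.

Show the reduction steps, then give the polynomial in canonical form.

apply: tr(b^2) = tr(b) * tr(b) - tr(1)  (reduce the b square) = y^2 - 2
apply: tr(b^2 a) = tr(b) * tr(a b) - tr(a)  (reduce the b square) = y*z - x
tr(a^-1 b^2) = tr(b^2) * tr(a) - tr(b^2 a)  (eliminate a^-1) = x*y^2 - y*z - x
apply: tr(a^-1 b^2 a^-1) = tr(a^-1 b^2) * tr(a) - tr(a^-1 b^2 a)  (eliminate a^-1) = x^2*y^2 - x*y*z - x^2 - y^2 + 2
tr(a^-3 b^2) = tr(a^-1 b^2 a^-1) * tr(a) - tr(a^-1 b^2)  (eliminate a^-1) = x^3*y^2 - x^2*y*z - x^3 - 2*x*y^2 + y*z + 3*x
tr(a^-1 b^2 a^-3) = tr(a^-3 b^2) * tr(a) - tr(a^-3 b^2 a)  (eliminate a^-1) = x^4*y^2 - x^3*y*z - x^4 - 3*x^2*y^2 + 2*x*y*z + 4*x^2 + y^2 - 2
use: tr(a^-3 b^2 a^-2) = tr(a^-1 b^2 a^-3) * tr(a) - tr(a^-1 b^2 a^-2)  (eliminate a^-1) = x^5*y^2 - x^4*y*z - x^5 - 4*x^3*y^2 + 3*x^2*y*z + 5*x^3 + 3*x*y^2 - y*z - 5*x
tr(b^3) = tr(b) * tr(b^2) - tr(b)  (reduce the b square) = y^3 - 3*y
use: tr(b^3 a) = tr(b) * tr(a b^2) - tr(a b)  (reduce the b square) = y^2*z - x*y - z
use: tr(b a^-1 b^2) = tr(b^3) * tr(a) - tr(b^3 a)  (eliminate a^-1) = x*y^3 - y^2*z - 2*x*y + z
use: tr(a b a b) = tr(b a) * tr(b a) - tr(1)  (split on b) = z^2 - 2
tr(a b a) = tr(a) * tr(b a) - tr(b)  (reduce the a square) = x*z - y
tr(b^2 a b a) = tr(b) * tr(a b a b) - tr(a b a)  (reduce the b square) = y*z^2 - x*z - y
tr(b a^-1 b^2 a) = tr(b^2 a b) * tr(a) - tr(b^2 a b a)  (eliminate a^-1) = x*y^2*z - x^2*y - y*z^2 + y
use: tr(b a^-1 b^2 a^-1) = tr(b a^-1 b^2) * tr(a) - tr(b a^-1 b^2 a)  (eliminate a^-1) = x^2*y^3 - 2*x*y^2*z - x^2*y + y*z^2 + x*z - y
use: tr(a^-1 b^2 a^-2 b) = tr(b a^-1 b^2 a^-1) * tr(a) - tr(b a^-1 b^2)  (eliminate a^-1) = x^3*y^3 - 2*x^2*y^2*z - x^3*y - x*y^3 + x*y*z^2 + x^2*z + y^2*z + x*y - z
tr(b^2 a^-2 b) = tr(b^3 a^-1) * tr(a) - tr(b^3)  (eliminate a^-1) = x^2*y^3 - x*y^2*z - 2*x^2*y - y^3 + x*z + 3*y
apply: tr(a^-1 b^2 a^-2 b a^-1) = tr(a^-1 b^2 a^-2 b) * tr(a) - tr(a^-1 b^2 a^-2 b a)  (eliminate a^-1) = x^4*y^3 - 2*x^3*y^2*z - x^4*y - 2*x^2*y^3 + x^2*y*z^2 + x^3*z + 2*x*y^2*z + 3*x^2*y + y^3 - 2*x*z - 3*y
tr(a^-3 b^2 a^-2 b) = tr(a^-1 b^2 a^-2 b a^-1) * tr(a) - tr(a^-1 b^2 a^-2 b)  (eliminate a^-1) = x^5*y^3 - 2*x^4*y^2*z - x^5*y - 3*x^3*y^3 + x^3*y*z^2 + x^4*z + 4*x^2*y^2*z + 4*x^3*y + 2*x*y^3 - x*y*z^2 - 3*x^2*z - y^2*z - 4*x*y + z
tr(a^-1 b^-1 a^-3 b^2 a^-1) = tr(a^-3 b^2 a^-2) * tr(b) - tr(a^-3 b^2 a^-2 b)  (eliminate b^-1) = x^4*y^2*z - x^3*y^3 - x^3*y*z^2 - x^4*z - x^2*y^2*z + x^3*y + x*y^3 + x*y*z^2 + 3*x^2*z - x*y - z
tr(b^3 a b) = tr(b) * tr(a b^3) - tr(a b^2)  (reduce the b square) = y^3*z - x*y^2 - 2*y*z + x
use: tr(b^3 a b a) = tr(b) * tr(a b a b^2) - tr(a b a b)  (reduce the b square) = y^2*z^2 - x*y*z - y^2 - z^2 + 2
tr(b a b a^-1 b^2) = tr(b^3 a b) * tr(a) - tr(b^3 a b a)  (eliminate a^-1) = x*y^3*z - x^2*y^2 - y^2*z^2 - x*y*z + x^2 + y^2 + z^2 - 2
tr(a b a b a b) = tr(a b a b) * tr(a b) - tr(b a)  (split on a) = z^3 - 3*z
use: tr(a b a b a) = tr(a) * tr(b a b a) - tr(b a b)  (reduce the a square) = x*z^2 - y*z - x
use: tr(b^2 a b a b a) = tr(b) * tr(a b a b a b) - tr(a b a b a)  (reduce the b square) = y*z^3 - x*z^2 - 2*y*z + x
apply: tr(b a b a^-1 b^2 a) = tr(b^2 a b a b) * tr(a) - tr(b^2 a b a b a)  (eliminate a^-1) = x*y^2*z^2 - x^2*y*z - y*z^3 - x*y^2 + 2*y*z + x
apply: tr(a^-1 b^2 a^-1 b a b) = tr(b a b a^-1 b^2) * tr(a) - tr(b a b a^-1 b^2 a)  (eliminate a^-1) = x^2*y^3*z - x^3*y^2 - 2*x*y^2*z^2 + y*z^3 + x^3 + 2*x*y^2 + x*z^2 - 2*y*z - 3*x
tr(b^-1 a^-1 b^2 a^-1 b a) = tr(a^-1 b^2 a^-1 b a) * tr(b) - tr(a^-1 b^2 a^-1 b a b)  (eliminate b^-1) = -x^2*y^3*z + x^3*y^2 + x*y^4 + 2*x*y^2*z^2 - y^3*z - y*z^3 - x^3 - 4*x*y^2 - x*z^2 + 3*y*z + 3*x
apply: tr(b^2 a^-1 b a^-1 b^-1 a^-1) = tr(b^-1 a^-1 b^2 a^-1 b) * tr(a) - tr(b^-1 a^-1 b^2 a^-1 b a)  (eliminate a^-1) = x^2*y^3*z - x*y^4 - 2*x*y^2*z^2 - x^2*y*z + y^3*z + y*z^3 + 3*x*y^2 + x*z^2 - 3*y*z - x
tr(b a^-1 b a) = tr(b a b) * tr(a) - tr(b a b a)  (eliminate a^-1) = x*y*z - x^2 - z^2 + 2
use: tr(b a^-1 b a^-1) = tr(b a^-1 b) * tr(a) - tr(b a^-1 b a)  (eliminate a^-1) = x^2*y^2 - 2*x*y*z + z^2 - 2
tr(a^-1 b^2 a^-1 b a^-1 b^-1 a^-1) = tr(b^2 a^-1 b a^-1 b^-1 a^-1) * tr(a) - tr(b^2 a^-1 b a^-1 b^-1)  (eliminate a^-1) = x^3*y^3*z - x^2*y^4 - 2*x^2*y^2*z^2 - x^3*y*z + x*y^3*z + x*y*z^3 + 2*x^2*y^2 + x^2*z^2 - x*y*z - x^2 - z^2 + 2
use: tr(a^-1 b^-1 a^-3 b^2 a^-1 b) = tr(a^-1 b^2 a^-1 b a^-1 b^-1 a^-1) * tr(a) - tr(a^-1 b^2 a^-1 b a^-1 b^-1)  (eliminate a^-1) = x^4*y^3*z - x^3*y^4 - 2*x^3*y^2*z^2 - x^4*y*z + x^2*y*z^3 + 2*x^3*y^2 + x^3*z^2 + x*y^4 + 2*x*y^2*z^2 - y^3*z - y*z^3 - x^3 - 3*x*y^2 - 2*x*z^2 + 3*y*z + 3*x
apply: tr(a^-1 b^-1 a^-1 b^-1 a^-3 b^2) = tr(a^-1 b^-1 a^-3 b^2 a^-1) * tr(b) - tr(a^-1 b^-1 a^-3 b^2 a^-1 b)  (eliminate b^-1) = x^3*y^2*z^2 - x^2*y^3*z - x^2*y*z^3 - x^3*y^2 - x^3*z^2 - x*y^2*z^2 + 3*x^2*y*z + y^3*z + y*z^3 + x^3 + 2*x*y^2 + 2*x*z^2 - 4*y*z - 3*x

x^3*y^2*z^2 - x^2*y^3*z - x^2*y*z^3 - x^3*y^2 - x^3*z^2 - x*y^2*z^2 + 3*x^2*y*z + y^3*z + y*z^3 + x^3 + 2*x*y^2 + 2*x*z^2 - 4*y*z - 3*x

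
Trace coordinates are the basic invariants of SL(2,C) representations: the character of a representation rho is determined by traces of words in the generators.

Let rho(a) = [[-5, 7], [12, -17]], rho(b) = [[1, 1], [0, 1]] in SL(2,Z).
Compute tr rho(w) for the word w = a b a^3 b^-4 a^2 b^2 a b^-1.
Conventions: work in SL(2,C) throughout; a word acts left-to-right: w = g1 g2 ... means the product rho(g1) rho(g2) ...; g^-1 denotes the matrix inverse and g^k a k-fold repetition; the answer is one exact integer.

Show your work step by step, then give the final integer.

rho(a) = [[-5, 7], [12, -17]]
... * rho(b) = [[1, 1], [0, 1]]  ->  [[-5, 2], [12, -5]]
... * rho(a) = [[-5, 7], [12, -17]]  ->  [[49, -69], [-120, 169]]
... * rho(a) = [[-5, 7], [12, -17]]  ->  [[-1073, 1516], [2628, -3713]]
... * rho(a) = [[-5, 7], [12, -17]]  ->  [[23557, -33283], [-57696, 81517]]
... * rho(b^-1) = [[1, -1], [0, 1]]  ->  [[23557, -56840], [-57696, 139213]]
... * rho(b^-1) = [[1, -1], [0, 1]]  ->  [[23557, -80397], [-57696, 196909]]
... * rho(b^-1) = [[1, -1], [0, 1]]  ->  [[23557, -103954], [-57696, 254605]]
... * rho(b^-1) = [[1, -1], [0, 1]]  ->  [[23557, -127511], [-57696, 312301]]
... * rho(a) = [[-5, 7], [12, -17]]  ->  [[-1647917, 2332586], [4036092, -5712989]]
... * rho(a) = [[-5, 7], [12, -17]]  ->  [[36230617, -51189381], [-88736328, 125373457]]
... * rho(b) = [[1, 1], [0, 1]]  ->  [[36230617, -14958764], [-88736328, 36637129]]
... * rho(b) = [[1, 1], [0, 1]]  ->  [[36230617, 21271853], [-88736328, -52099199]]
... * rho(a) = [[-5, 7], [12, -17]]  ->  [[74109151, -108007182], [-181508748, 264532087]]
... * rho(b^-1) = [[1, -1], [0, 1]]  ->  [[74109151, -182116333], [-181508748, 446040835]]
tr = 74109151 + 446040835 = 520149986

520149986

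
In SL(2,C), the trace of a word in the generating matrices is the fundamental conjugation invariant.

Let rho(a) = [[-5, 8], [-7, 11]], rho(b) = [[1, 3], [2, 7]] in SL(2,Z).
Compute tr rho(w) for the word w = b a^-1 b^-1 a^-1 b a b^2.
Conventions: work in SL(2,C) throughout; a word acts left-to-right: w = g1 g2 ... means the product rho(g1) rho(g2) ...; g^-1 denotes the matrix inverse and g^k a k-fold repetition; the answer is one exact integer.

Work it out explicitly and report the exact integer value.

rho(b) = [[1, 3], [2, 7]]
... * rho(a^-1) = [[11, -8], [7, -5]]  ->  [[32, -23], [71, -51]]
... * rho(b^-1) = [[7, -3], [-2, 1]]  ->  [[270, -119], [599, -264]]
... * rho(a^-1) = [[11, -8], [7, -5]]  ->  [[2137, -1565], [4741, -3472]]
... * rho(b) = [[1, 3], [2, 7]]  ->  [[-993, -4544], [-2203, -10081]]
... * rho(a) = [[-5, 8], [-7, 11]]  ->  [[36773, -57928], [81582, -128515]]
... * rho(b) = [[1, 3], [2, 7]]  ->  [[-79083, -295177], [-175448, -654859]]
... * rho(b) = [[1, 3], [2, 7]]  ->  [[-669437, -2303488], [-1485166, -5110357]]
tr = -669437 + -5110357 = -5779794

-5779794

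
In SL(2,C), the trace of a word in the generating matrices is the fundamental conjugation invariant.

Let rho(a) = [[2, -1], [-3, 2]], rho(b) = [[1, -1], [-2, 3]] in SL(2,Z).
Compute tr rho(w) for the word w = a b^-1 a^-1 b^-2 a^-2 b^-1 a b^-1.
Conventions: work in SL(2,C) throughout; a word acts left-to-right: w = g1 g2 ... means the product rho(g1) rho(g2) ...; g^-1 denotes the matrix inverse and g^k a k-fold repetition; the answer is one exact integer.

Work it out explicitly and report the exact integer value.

rho(a) = [[2, -1], [-3, 2]]
... * rho(b^-1) = [[3, 1], [2, 1]]  ->  [[4, 1], [-5, -1]]
... * rho(a^-1) = [[2, 1], [3, 2]]  ->  [[11, 6], [-13, -7]]
... * rho(b^-1) = [[3, 1], [2, 1]]  ->  [[45, 17], [-53, -20]]
... * rho(b^-1) = [[3, 1], [2, 1]]  ->  [[169, 62], [-199, -73]]
... * rho(a^-1) = [[2, 1], [3, 2]]  ->  [[524, 293], [-617, -345]]
... * rho(a^-1) = [[2, 1], [3, 2]]  ->  [[1927, 1110], [-2269, -1307]]
... * rho(b^-1) = [[3, 1], [2, 1]]  ->  [[8001, 3037], [-9421, -3576]]
... * rho(a) = [[2, -1], [-3, 2]]  ->  [[6891, -1927], [-8114, 2269]]
... * rho(b^-1) = [[3, 1], [2, 1]]  ->  [[16819, 4964], [-19804, -5845]]
tr = 16819 + -5845 = 10974

10974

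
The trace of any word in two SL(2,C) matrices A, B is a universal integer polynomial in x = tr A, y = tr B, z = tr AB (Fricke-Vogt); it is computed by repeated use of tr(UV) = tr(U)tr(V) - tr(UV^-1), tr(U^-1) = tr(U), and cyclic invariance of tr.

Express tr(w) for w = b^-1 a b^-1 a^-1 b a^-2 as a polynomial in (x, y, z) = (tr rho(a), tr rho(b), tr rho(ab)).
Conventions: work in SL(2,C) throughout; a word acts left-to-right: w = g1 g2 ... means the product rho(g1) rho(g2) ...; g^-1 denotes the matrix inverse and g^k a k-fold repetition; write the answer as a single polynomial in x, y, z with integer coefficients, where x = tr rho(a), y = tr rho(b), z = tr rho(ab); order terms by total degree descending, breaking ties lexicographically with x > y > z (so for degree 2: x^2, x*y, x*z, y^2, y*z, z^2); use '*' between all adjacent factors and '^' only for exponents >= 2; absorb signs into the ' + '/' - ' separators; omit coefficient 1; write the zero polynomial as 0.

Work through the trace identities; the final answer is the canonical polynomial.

use: tr(b^-1) = tr(b) = y
apply: tr(a^2) = tr(a) * tr(a) - tr(1)  (reduce the a square) = x^2 - 2
tr(a^2 b) = tr(a) * tr(b a) - tr(b)  (reduce the a square) = x*z - y
tr(a b^-1 a) = tr(a^2) * tr(b) - tr(a^2 b)  (eliminate b^-1) = x^2*y - x*z - y
apply: tr(a^2 b a) = tr(a) * tr(a b a) - tr(a b)  (reduce the a square) = x^2*z - x*y - z
tr(b a b a) = tr(a b) * tr(a b) - tr(1)  (split on a) = z^2 - 2
apply: tr(b a b) = tr(b) * tr(a b) - tr(a)  (reduce the b square) = y*z - x
use: tr(a^2 b a b) = tr(a) * tr(b a b a) - tr(b a b)  (reduce the a square) = x*z^2 - y*z - x
use: tr(a b a b^-1 a) = tr(a^2 b a) * tr(b) - tr(a^2 b a b)  (eliminate b^-1) = x^2*y*z - x*y^2 - x*z^2 + x
apply: tr(a b a b a b) = tr(b a b a) * tr(b a) - tr(a b)  (split on b) = z^3 - 3*z
use: tr(a b a b^-1 a b) = tr(a b a b a) * tr(b) - tr(a b a b a b)  (eliminate b^-1) = x*y*z^2 - y^2*z - z^3 - x*y + 3*z
tr(b^-1 a b^-1 a b a) = tr(a b a b^-1 a) * tr(b) - tr(a b a b^-1 a b)  (eliminate b^-1) = x^2*y^2*z - x*y^3 - 2*x*y*z^2 + y^2*z + z^3 + 2*x*y - 3*z
tr(b a^-1 b^-1 a b^-1 a) = tr(b^-1 a b^-1 a b) * tr(a) - tr(b^-1 a b^-1 a b a)  (eliminate a^-1) = -x^2*y^2*z + x^3*y + x*y^3 + 2*x*y*z^2 - x^2*z - y^2*z - z^3 - 3*x*y + 3*z
use: tr(b^-1 a b^-1 a^-1 b a^-1) = tr(b a^-1 b^-1 a b^-1) * tr(a) - tr(b a^-1 b^-1 a b^-1 a)  (eliminate a^-1) = x^2*y^2*z - x^3*y - x*y^3 - 2*x*y*z^2 + x^2*z + y^2*z + z^3 + 4*x*y - 3*z
tr(b^-1 a b^-1 a^-1 b a^-2) = tr(b^-1 a b^-1 a^-1 b a^-1) * tr(a) - tr(b^-1 a b^-1 a^-1 b)  (eliminate a^-1) = x^3*y^2*z - x^4*y - x^2*y^3 - 2*x^2*y*z^2 + x^3*z + x*y^2*z + x*z^3 + 4*x^2*y - 3*x*z - y

x^3*y^2*z - x^4*y - x^2*y^3 - 2*x^2*y*z^2 + x^3*z + x*y^2*z + x*z^3 + 4*x^2*y - 3*x*z - y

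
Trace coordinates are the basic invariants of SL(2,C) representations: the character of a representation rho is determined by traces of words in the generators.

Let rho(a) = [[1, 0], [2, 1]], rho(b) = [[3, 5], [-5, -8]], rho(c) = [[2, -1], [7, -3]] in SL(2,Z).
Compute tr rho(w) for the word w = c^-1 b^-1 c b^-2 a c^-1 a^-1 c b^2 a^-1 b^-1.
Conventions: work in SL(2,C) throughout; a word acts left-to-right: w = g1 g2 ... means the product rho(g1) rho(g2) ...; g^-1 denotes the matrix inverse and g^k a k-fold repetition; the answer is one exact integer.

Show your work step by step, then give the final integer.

rho(c^-1) = [[-3, 1], [-7, 2]]
... * rho(b^-1) = [[-8, -5], [5, 3]]  ->  [[29, 18], [66, 41]]
... * rho(c) = [[2, -1], [7, -3]]  ->  [[184, -83], [419, -189]]
... * rho(b^-1) = [[-8, -5], [5, 3]]  ->  [[-1887, -1169], [-4297, -2662]]
... * rho(b^-1) = [[-8, -5], [5, 3]]  ->  [[9251, 5928], [21066, 13499]]
... * rho(a) = [[1, 0], [2, 1]]  ->  [[21107, 5928], [48064, 13499]]
... * rho(c^-1) = [[-3, 1], [-7, 2]]  ->  [[-104817, 32963], [-238685, 75062]]
... * rho(a^-1) = [[1, 0], [-2, 1]]  ->  [[-170743, 32963], [-388809, 75062]]
... * rho(c) = [[2, -1], [7, -3]]  ->  [[-110745, 71854], [-252184, 163623]]
... * rho(b) = [[3, 5], [-5, -8]]  ->  [[-691505, -1128557], [-1574667, -2569904]]
... * rho(b) = [[3, 5], [-5, -8]]  ->  [[3568270, 5570931], [8125519, 12685897]]
... * rho(a^-1) = [[1, 0], [-2, 1]]  ->  [[-7573592, 5570931], [-17246275, 12685897]]
... * rho(b^-1) = [[-8, -5], [5, 3]]  ->  [[88443391, 54580753], [201399685, 124289066]]
tr = 88443391 + 124289066 = 212732457

212732457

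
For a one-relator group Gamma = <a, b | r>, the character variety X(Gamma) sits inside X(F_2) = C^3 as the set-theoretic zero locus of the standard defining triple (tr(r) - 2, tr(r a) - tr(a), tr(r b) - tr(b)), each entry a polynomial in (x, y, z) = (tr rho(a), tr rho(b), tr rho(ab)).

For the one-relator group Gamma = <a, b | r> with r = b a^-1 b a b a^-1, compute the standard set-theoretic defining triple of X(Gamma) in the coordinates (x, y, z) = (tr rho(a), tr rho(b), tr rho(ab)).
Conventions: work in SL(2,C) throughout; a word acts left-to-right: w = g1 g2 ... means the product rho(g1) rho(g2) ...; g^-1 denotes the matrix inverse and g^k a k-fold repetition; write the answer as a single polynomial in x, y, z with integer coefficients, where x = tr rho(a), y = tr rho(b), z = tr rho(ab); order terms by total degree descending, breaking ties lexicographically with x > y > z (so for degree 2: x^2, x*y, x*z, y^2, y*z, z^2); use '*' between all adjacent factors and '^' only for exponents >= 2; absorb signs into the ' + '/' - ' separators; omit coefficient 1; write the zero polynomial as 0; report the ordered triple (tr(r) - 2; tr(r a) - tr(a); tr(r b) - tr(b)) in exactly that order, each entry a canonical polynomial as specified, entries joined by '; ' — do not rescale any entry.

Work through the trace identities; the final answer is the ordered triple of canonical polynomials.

x^2*y^2*z - x^3*y - 2*x*y*z^2 + x^2*z + z^3 + 2*x*y - 3*z - 2; x*y^2*z - x^2*y - y*z^2 - x + y; x^2*y^3*z - x^3*y^2 - 2*x*y^2*z^2 + y*z^3 + x^3 + 2*x*y^2 + x*z^2 - 2*y*z - 3*x - y

tr(b a b) = tr(b) tr(a b) - tr(a) = y*z - x
tr(b a b^2) = tr(b) tr(b a b) - tr(b a) = y^2*z - x*y - z
tr(a b a b) = tr(a b) tr(a b) - tr(1) = z^2 - 2
tr(a b a) = tr(a) tr(b a) - tr(b) = x*z - y
tr(b a b^2 a) = tr(b) tr(a b a b) - tr(a b a) = y*z^2 - x*z - y
tr(b a^-1 b a b) = tr(b a b^2) tr(a) - tr(b a b^2 a) = x*y^2*z - x^2*y - y*z^2 + y
tr(b a b a b a) = tr(a b) tr(a b a b) - tr(a^-1 b^-1) = z^3 - 3*z
tr(b a^-1 b a b a) = tr(b a b a b) tr(a) - tr(b a b a b a) = x*y*z^2 - x^2*z - z^3 - x*y + 3*z
tr(b a^-1 b a b a^-1) = tr(b a^-1 b a b) tr(a) - tr(b a^-1 b a b a) = x^2*y^2*z - x^3*y - 2*x*y*z^2 + x^2*z + z^3 + 2*x*y - 3*z
tr(b a b^3) = tr(b) tr(a b^3) - tr(a b^2)  (reduce the b square) = y^3*z - x*y^2 - 2*y*z + x
tr(b a b^3 a) = tr(b) tr(b a b a b) - tr(b a b a)  (reduce the b square) = y^2*z^2 - x*y*z - y^2 - z^2 + 2
tr(b^2 a^-1 b a b) = tr(b a b^3) tr(a) - tr(b a b^3 a)  (eliminate a^-1) = x*y^3*z - x^2*y^2 - y^2*z^2 - x*y*z + x^2 + y^2 + z^2 - 2
tr(a b a b a) = tr(a) tr(b a b a) - tr(b a b)  (reduce the a square) = x*z^2 - y*z - x
tr(b a b a b^2 a) = tr(b) tr(a b a b a b) - tr(a b a b a)  (reduce the b square) = y*z^3 - x*z^2 - 2*y*z + x
tr(b^2 a^-1 b a b a) = tr(b a b a b^2) tr(a) - tr(b a b a b^2 a)  (eliminate a^-1) = x*y^2*z^2 - x^2*y*z - y*z^3 - x*y^2 + 2*y*z + x
tr(b a^-1 b a b a^-1 b) = tr(b^2 a^-1 b a b) tr(a) - tr(b^2 a^-1 b a b a)  (eliminate a^-1) = x^2*y^3*z - x^3*y^2 - 2*x*y^2*z^2 + y*z^3 + x^3 + 2*x*y^2 + x*z^2 - 2*y*z - 3*x
assemble the triple (tr(r) - 2; tr(r a) - x; tr(r b) - y)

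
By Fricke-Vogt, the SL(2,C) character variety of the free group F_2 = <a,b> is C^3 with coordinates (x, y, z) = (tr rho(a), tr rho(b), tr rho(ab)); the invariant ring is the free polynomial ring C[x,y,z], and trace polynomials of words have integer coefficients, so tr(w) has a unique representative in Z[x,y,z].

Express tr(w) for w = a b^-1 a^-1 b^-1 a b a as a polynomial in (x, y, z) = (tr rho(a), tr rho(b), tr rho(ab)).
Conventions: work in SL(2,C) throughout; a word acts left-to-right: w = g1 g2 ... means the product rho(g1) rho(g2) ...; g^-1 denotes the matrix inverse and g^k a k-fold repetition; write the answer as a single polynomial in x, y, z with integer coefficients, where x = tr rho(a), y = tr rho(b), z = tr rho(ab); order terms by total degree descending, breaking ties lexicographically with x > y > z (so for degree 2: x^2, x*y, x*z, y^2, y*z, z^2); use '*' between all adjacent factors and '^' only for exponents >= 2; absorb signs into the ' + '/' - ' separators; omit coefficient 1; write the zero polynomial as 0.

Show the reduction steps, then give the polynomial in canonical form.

x^2*y*z^2 - x^3*z - x*y^2*z - x*z^3 + x^2*y + 3*x*z - y

trace(a^2) = trace(a) * trace(a) - trace(1) = x^2 - 2
apply: trace(b a b a) = trace(b a) * trace(b a) - trace(1)   [split at repeated b] = z^2 - 2
trace(b a b) = trace(b) * trace(a b) - trace(a) = y*z - x
use: trace(a b a^2 b) = trace(a) * trace(b a b a) - trace(b a b) = x*z^2 - y*z - x
trace(b a^2) = trace(a) * trace(b a) - trace(b) = x*z - y
trace(a b a^2) = trace(a) * trace(b a^2) - trace(b a) = x^2*z - x*y - z
use: trace(b a b a^2 b) = trace(b) * trace(a b a^2 b) - trace(a b a^2) = x*y*z^2 - x^2*z - y^2*z + z
trace(b a b a b a) = trace(b a b a) * trace(b a) - trace(a b)   [split at repeated b] = z^3 - 3*z
apply: trace(b a b a b) = trace(b) * trace(a b a b) - trace(a b a) = y*z^2 - x*z - y
trace(b a b a^2 b a) = trace(a) * trace(b a b a b a) - trace(b a b a b) = x*z^3 - y*z^2 - 2*x*z + y
trace(a^-1 b a b a^2 b) = trace(b a b a^2 b) * trace(a) - trace(b a b a^2 b a) = x^2*y*z^2 - x^3*z - x*y^2*z - x*z^3 + y*z^2 + 3*x*z - y
trace(a b a^2 b^-1 a^-1 b) = trace(a^-1 b a b a^2) * trace(b) - trace(a^-1 b a b a^2 b) = -x^2*y*z^2 + x^3*z + x*y^2*z + x*z^3 - 3*x*z - y
trace(a b^-1 a^-1 b^-1 a b a) = trace(a b a^2 b^-1 a^-1) * trace(b) - trace(a b a^2 b^-1 a^-1 b) = x^2*y*z^2 - x^3*z - x*y^2*z - x*z^3 + x^2*y + 3*x*z - y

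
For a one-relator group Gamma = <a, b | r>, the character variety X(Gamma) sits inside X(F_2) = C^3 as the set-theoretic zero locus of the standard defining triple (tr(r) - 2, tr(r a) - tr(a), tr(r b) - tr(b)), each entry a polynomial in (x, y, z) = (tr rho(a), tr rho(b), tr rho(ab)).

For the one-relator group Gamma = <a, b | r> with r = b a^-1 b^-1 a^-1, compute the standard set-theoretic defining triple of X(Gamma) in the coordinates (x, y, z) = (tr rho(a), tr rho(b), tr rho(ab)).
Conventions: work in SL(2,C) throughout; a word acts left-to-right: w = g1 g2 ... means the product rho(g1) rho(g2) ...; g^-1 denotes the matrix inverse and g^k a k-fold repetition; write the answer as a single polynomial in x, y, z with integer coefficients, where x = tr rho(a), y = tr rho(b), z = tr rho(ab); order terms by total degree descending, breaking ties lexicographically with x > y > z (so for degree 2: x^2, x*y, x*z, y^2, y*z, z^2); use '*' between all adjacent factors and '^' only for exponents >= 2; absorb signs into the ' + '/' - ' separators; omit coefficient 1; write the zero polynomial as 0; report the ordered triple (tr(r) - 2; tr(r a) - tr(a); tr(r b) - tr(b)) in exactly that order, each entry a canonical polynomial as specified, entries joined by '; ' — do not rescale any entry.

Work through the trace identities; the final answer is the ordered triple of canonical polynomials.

tr(a^-1) = tr(a) = x
apply: tr(a b a) = tr(a)*tr(b a) - tr(b)   [square of a] = x*z - y
apply: tr(a b a b) = tr(a b)*tr(a b) - tr(1)   [split at a repeated a] = z^2 - 2
apply: tr(b^-1 a b a) = tr(a b a)*tr(b) - tr(a b a b)   [inverse elimination on b] = x*y*z - y^2 - z^2 + 2
tr(b a^-1 b^-1 a) = tr(b^-1 a b)*tr(a) - tr(b^-1 a b a)   [inverse elimination on a] = -x*y*z + x^2 + y^2 + z^2 - 2
tr(b a^-1 b^-1 a^-1) = tr(b a^-1 b^-1)*tr(a) - tr(b a^-1 b^-1 a)   [inverse elimination on a] = x*y*z - y^2 - z^2 + 2
tr(b a^-1) = tr(b)*tr(a) - tr(b a)  (eliminate a^-1) = x*y - z
apply: tr(b^2) = tr(b)*tr(b) - tr(1)  (reduce the b square) = y^2 - 2
apply: tr(b a b) = tr(b)*tr(a b) - tr(a)  (reduce the b square) = y*z - x
apply: tr(b a b^2) = tr(b)*tr(b a b) - tr(b a)  (reduce the b square) = y^2*z - x*y - z
use: tr(b a b^2 a) = tr(b)*tr(a b a b) - tr(a b a)  (reduce the b square) = y*z^2 - x*z - y
use: tr(a b^2 a^-1 b) = tr(b a b^2)*tr(a) - tr(b a b^2 a)  (eliminate a^-1) = x*y^2*z - x^2*y - y*z^2 + y
tr(b^2 a^-1 b^-1 a) = tr(a b^2 a^-1)*tr(b) - tr(a b^2 a^-1 b)  (eliminate b^-1) = -x*y^2*z + x^2*y + y^3 + y*z^2 - 3*y
use: tr(b a^-1 b^-1 a^-1 b) = tr(b^2 a^-1 b^-1)*tr(a) - tr(b^2 a^-1 b^-1 a)  (eliminate a^-1) = x*y^2*z - y^3 - y*z^2 - x*z + 3*y
assemble the triple (tr(r) - 2; tr(r a) - x; tr(r b) - y)

x*y*z - y^2 - z^2; 0; x*y^2*z - y^3 - y*z^2 - x*z + 2*y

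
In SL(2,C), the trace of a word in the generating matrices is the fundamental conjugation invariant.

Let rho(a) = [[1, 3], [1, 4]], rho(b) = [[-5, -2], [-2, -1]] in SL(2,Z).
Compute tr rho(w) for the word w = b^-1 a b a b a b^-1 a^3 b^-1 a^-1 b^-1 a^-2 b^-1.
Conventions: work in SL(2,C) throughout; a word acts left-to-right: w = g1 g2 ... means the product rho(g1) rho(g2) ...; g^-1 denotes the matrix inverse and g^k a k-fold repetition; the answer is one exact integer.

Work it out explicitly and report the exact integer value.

rho(b^-1) = [[-1, 2], [2, -5]]
... * rho(a) = [[1, 3], [1, 4]]  ->  [[1, 5], [-3, -14]]
... * rho(b) = [[-5, -2], [-2, -1]]  ->  [[-15, -7], [43, 20]]
... * rho(a) = [[1, 3], [1, 4]]  ->  [[-22, -73], [63, 209]]
... * rho(b) = [[-5, -2], [-2, -1]]  ->  [[256, 117], [-733, -335]]
... * rho(a) = [[1, 3], [1, 4]]  ->  [[373, 1236], [-1068, -3539]]
... * rho(b^-1) = [[-1, 2], [2, -5]]  ->  [[2099, -5434], [-6010, 15559]]
... * rho(a) = [[1, 3], [1, 4]]  ->  [[-3335, -15439], [9549, 44206]]
... * rho(a) = [[1, 3], [1, 4]]  ->  [[-18774, -71761], [53755, 205471]]
... * rho(a) = [[1, 3], [1, 4]]  ->  [[-90535, -343366], [259226, 983149]]
... * rho(b^-1) = [[-1, 2], [2, -5]]  ->  [[-596197, 1535760], [1707072, -4397293]]
... * rho(a^-1) = [[4, -3], [-1, 1]]  ->  [[-3920548, 3324351], [11225581, -9518509]]
... * rho(b^-1) = [[-1, 2], [2, -5]]  ->  [[10569250, -24462851], [-30262599, 70043707]]
... * rho(a^-1) = [[4, -3], [-1, 1]]  ->  [[66739851, -56170601], [-191094103, 160831504]]
... * rho(a^-1) = [[4, -3], [-1, 1]]  ->  [[323130005, -256390154], [-925207916, 734113813]]
... * rho(b^-1) = [[-1, 2], [2, -5]]  ->  [[-835910313, 1928210780], [2393435542, -5520984897]]
tr = -835910313 + -5520984897 = -6356895210

-6356895210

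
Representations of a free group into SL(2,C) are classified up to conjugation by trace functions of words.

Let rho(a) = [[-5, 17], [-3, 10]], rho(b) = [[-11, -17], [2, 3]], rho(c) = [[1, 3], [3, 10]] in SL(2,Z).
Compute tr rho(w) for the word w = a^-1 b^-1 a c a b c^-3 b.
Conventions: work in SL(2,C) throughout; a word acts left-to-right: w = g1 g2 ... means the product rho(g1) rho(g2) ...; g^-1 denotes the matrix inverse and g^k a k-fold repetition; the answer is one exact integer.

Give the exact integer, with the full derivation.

rho(a^-1) = [[10, -17], [3, -5]]
... * rho(b^-1) = [[3, 17], [-2, -11]]  ->  [[64, 357], [19, 106]]
... * rho(a) = [[-5, 17], [-3, 10]]  ->  [[-1391, 4658], [-413, 1383]]
... * rho(c) = [[1, 3], [3, 10]]  ->  [[12583, 42407], [3736, 12591]]
... * rho(a) = [[-5, 17], [-3, 10]]  ->  [[-190136, 637981], [-56453, 189422]]
... * rho(b) = [[-11, -17], [2, 3]]  ->  [[3367458, 5146255], [999827, 1527967]]
... * rho(c^-1) = [[10, -3], [-3, 1]]  ->  [[18235815, -4956119], [5414369, -1471514]]
... * rho(c^-1) = [[10, -3], [-3, 1]]  ->  [[197226507, -59663564], [58558232, -17714621]]
... * rho(c^-1) = [[10, -3], [-3, 1]]  ->  [[2151255762, -651343085], [638726183, -193389317]]
... * rho(b) = [[-11, -17], [2, 3]]  ->  [[-24966499552, -38525377209], [-7412766647, -11438513062]]
tr = -24966499552 + -11438513062 = -36405012614

-36405012614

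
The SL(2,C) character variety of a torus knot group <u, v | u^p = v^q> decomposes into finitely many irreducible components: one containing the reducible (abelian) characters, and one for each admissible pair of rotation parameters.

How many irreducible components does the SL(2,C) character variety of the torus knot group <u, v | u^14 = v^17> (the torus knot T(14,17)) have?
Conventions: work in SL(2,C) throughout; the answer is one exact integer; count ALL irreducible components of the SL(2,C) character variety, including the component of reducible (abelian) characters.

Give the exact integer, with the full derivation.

105

For T(14,17): irreducibility forces the central element u^14 = v^17 to one of +I, -I.
On an irreducible component, tr(u) is locked at 2*cos(pi*alpha/14) for some alpha in 1..13, and tr(v) at 2*cos(pi*beta/17) for some beta in 1..16.
Consistency of u^14 = (-1)^alpha I with v^17 = (-1)^beta I forces alpha = beta (mod 2).
Counting: 7 odd alphas x 8 odd betas + 6 even alphas x 8 even betas = 56 + 48 = 104.
components with irreducible characters: 104; plus the single component of reducible (abelian) characters: total 105.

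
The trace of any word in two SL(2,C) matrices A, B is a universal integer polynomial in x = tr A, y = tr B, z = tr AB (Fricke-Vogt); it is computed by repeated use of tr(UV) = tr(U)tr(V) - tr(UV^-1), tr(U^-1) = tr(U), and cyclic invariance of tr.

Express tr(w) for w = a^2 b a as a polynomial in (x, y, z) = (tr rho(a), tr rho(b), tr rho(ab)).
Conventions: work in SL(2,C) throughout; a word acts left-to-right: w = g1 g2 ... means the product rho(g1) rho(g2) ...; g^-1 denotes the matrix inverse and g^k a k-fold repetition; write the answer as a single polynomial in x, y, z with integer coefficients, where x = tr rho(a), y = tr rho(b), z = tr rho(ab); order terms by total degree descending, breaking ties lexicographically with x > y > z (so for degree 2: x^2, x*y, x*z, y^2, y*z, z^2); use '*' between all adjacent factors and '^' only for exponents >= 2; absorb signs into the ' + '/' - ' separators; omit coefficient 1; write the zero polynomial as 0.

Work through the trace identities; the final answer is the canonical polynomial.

tr(a b a) = tr(a) tr(b a) - tr(b) = x*z - y
reduce: tr(a^2 b a) = tr(a) tr(a b a) - tr(a b) = x^2*z - x*y - z

x^2*z - x*y - z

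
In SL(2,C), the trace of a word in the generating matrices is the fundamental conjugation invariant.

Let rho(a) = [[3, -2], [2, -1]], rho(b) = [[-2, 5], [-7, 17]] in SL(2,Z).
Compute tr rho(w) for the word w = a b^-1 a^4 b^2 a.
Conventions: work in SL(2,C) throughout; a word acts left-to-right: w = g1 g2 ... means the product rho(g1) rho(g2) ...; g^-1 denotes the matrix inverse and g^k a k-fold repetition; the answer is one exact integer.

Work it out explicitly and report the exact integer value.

rho(a) = [[3, -2], [2, -1]]
... * rho(b^-1) = [[17, -5], [7, -2]]  ->  [[37, -11], [27, -8]]
... * rho(a) = [[3, -2], [2, -1]]  ->  [[89, -63], [65, -46]]
... * rho(a) = [[3, -2], [2, -1]]  ->  [[141, -115], [103, -84]]
... * rho(a) = [[3, -2], [2, -1]]  ->  [[193, -167], [141, -122]]
... * rho(a) = [[3, -2], [2, -1]]  ->  [[245, -219], [179, -160]]
... * rho(b) = [[-2, 5], [-7, 17]]  ->  [[1043, -2498], [762, -1825]]
... * rho(b) = [[-2, 5], [-7, 17]]  ->  [[15400, -37251], [11251, -27215]]
... * rho(a) = [[3, -2], [2, -1]]  ->  [[-28302, 6451], [-20677, 4713]]
tr = -28302 + 4713 = -23589

-23589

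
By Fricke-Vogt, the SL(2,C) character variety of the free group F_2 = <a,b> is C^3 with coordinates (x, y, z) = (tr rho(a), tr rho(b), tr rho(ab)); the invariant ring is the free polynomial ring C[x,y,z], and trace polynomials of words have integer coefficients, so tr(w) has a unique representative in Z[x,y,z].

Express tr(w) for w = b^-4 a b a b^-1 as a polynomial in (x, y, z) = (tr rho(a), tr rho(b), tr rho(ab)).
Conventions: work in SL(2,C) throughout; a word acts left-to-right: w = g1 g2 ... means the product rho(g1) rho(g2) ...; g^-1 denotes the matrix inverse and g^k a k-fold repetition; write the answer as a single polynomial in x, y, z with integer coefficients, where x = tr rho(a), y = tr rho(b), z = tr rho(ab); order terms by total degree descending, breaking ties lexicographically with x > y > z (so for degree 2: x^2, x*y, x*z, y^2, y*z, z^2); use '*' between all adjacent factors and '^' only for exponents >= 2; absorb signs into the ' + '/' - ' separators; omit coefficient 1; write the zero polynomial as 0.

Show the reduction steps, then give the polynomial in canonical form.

trace(a b a) = trace(a)*trace(b a) - trace(b) = x*z - y
trace(a b a b) = trace(b a)*trace(b a) - trace(1) = z^2 - 2
so trace(a b a b^-1) = trace(a b a)*trace(b) - trace(a b a b) = x*y*z - y^2 - z^2 + 2
so trace(a b a b^-2) = trace(a b a b^-1)*trace(b) - trace(a b a) = x*y^2*z - y^3 - y*z^2 - x*z + 3*y
so trace(a b a b^-3) = trace(a b a b^-2)*trace(b) - trace(a b a b^-1) = x*y^3*z - y^4 - y^2*z^2 - 2*x*y*z + 4*y^2 + z^2 - 2
reduce: trace(b^-4 a b a) = trace(a b a b^-3)*trace(b) - trace(a b a b^-2) = x*y^4*z - y^5 - y^3*z^2 - 3*x*y^2*z + 5*y^3 + 2*y*z^2 + x*z - 5*y
so trace(b^-4 a b a b^-1) = trace(b^-4 a b a)*trace(b) - trace(b^-4 a b a b) = x*y^5*z - y^6 - y^4*z^2 - 4*x*y^3*z + 6*y^4 + 3*y^2*z^2 + 3*x*y*z - 9*y^2 - z^2 + 2

x*y^5*z - y^6 - y^4*z^2 - 4*x*y^3*z + 6*y^4 + 3*y^2*z^2 + 3*x*y*z - 9*y^2 - z^2 + 2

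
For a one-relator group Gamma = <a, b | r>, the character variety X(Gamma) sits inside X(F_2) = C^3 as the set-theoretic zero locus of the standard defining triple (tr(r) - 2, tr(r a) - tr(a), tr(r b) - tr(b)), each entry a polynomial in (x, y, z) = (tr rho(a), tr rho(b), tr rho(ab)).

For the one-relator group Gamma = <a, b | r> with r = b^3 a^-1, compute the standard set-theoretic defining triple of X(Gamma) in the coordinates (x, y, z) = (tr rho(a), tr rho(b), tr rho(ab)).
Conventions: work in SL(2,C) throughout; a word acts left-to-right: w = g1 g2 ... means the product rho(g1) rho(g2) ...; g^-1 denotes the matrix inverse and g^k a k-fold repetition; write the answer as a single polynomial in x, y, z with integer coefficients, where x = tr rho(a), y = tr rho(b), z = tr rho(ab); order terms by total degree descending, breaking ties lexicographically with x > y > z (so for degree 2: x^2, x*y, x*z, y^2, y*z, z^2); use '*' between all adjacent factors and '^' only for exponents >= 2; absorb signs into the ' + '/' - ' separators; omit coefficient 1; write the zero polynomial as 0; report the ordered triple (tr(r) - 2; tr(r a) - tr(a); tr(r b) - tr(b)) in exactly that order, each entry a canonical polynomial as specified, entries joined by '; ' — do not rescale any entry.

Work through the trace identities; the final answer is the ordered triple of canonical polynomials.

x*y^3 - y^2*z - 2*x*y + z - 2; y^3 - x - 3*y; x*y^4 - y^3*z - 3*x*y^2 + 2*y*z + x - y

and tr(b^2) = tr(b) tr(b) - tr(1)   [square of b] = y^2 - 2
and tr(b^3) = tr(b) tr(b^2) - tr(b)   [square of b] = y^3 - 3*y
next, tr(b a b) = tr(b) tr(a b) - tr(a)   [square of b] = y*z - x
and tr(b^3 a) = tr(b) tr(b a b) - tr(b a)   [square of b] = y^2*z - x*y - z
tr(b^3 a^-1) = tr(b^3) tr(a) - tr(b^3 a)   [inverse elimination on a] = x*y^3 - y^2*z - 2*x*y + z
tr(b^4) = tr(b) tr(b^3) - tr(b^2)  (reduce the b square) = y^4 - 4*y^2 + 2
tr(b^4 a) = tr(b) tr(a b^3) - tr(a b^2)  (reduce the b square) = y^3*z - x*y^2 - 2*y*z + x
and tr(b^3 a^-1 b) = tr(b^4) tr(a) - tr(b^4 a)  (eliminate a^-1) = x*y^4 - y^3*z - 3*x*y^2 + 2*y*z + x
assemble the triple (tr(r) - 2; tr(r a) - x; tr(r b) - y)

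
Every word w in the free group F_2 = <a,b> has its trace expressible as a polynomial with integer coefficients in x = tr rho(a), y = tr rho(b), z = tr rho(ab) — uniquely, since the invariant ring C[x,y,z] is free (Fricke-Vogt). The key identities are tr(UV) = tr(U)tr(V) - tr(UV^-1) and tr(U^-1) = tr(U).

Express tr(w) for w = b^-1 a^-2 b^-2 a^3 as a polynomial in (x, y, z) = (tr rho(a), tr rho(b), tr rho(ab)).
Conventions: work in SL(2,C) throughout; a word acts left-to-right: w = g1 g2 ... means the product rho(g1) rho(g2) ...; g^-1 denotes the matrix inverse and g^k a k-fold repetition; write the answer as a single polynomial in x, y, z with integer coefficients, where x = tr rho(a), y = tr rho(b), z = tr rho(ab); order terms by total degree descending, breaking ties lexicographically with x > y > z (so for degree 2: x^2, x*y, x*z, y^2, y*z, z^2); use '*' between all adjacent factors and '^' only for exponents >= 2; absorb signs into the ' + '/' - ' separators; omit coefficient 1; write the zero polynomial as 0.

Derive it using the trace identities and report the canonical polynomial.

x^4*y^2*z - x^5*y - x^3*y^3 - x^3*y*z^2 - x^2*y^2*z + 5*x^3*y + 2*x*y^3 + x*y*z^2 - y^2*z - 6*x*y + z

trace(b^-1 a) = trace(a)*trace(b) - trace(a b)  (eliminate b^-1) = x*y - z
use: trace(b^2 a) = trace(b)*trace(a b) - trace(a)  (reduce the b square) = y*z - x
trace(b^2) = trace(b)*trace(b) - trace(1)  (reduce the b square) = y^2 - 2
use: trace(a b^2 a) = trace(a)*trace(b^2 a) - trace(b^2)  (reduce the a square) = x*y*z - x^2 - y^2 + 2
apply: trace(b a^3 b) = trace(a)*trace(a b^2 a) - trace(a b^2)  (reduce the a square) = x^2*y*z - x^3 - x*y^2 - y*z + 3*x
trace(b a b a) = trace(a b)*trace(a b) - trace(1)  (split on a) = z^2 - 2
trace(b a b a^2) = trace(a)*trace(b a b a) - trace(b a b)  (reduce the a square) = x*z^2 - y*z - x
use: trace(b a^3 b a) = trace(a)*trace(b a b a^2) - trace(b a b a)  (reduce the a square) = x^2*z^2 - x*y*z - x^2 - z^2 + 2
trace(b a^3 b a^-1) = trace(b a^3 b)*trace(a) - trace(b a^3 b a)  (eliminate a^-1) = x^3*y*z - x^4 - x^2*y^2 - x^2*z^2 + 4*x^2 + z^2 - 2
trace(a^3 b a^-2 b) = trace(b a^3 b a^-1)*trace(a) - trace(b a^3 b)  (eliminate a^-1) = x^4*y*z - x^5 - x^3*y^2 - x^3*z^2 - x^2*y*z + 5*x^3 + x*y^2 + x*z^2 + y*z - 5*x
apply: trace(a^-2 b^-1 a^3 b) = trace(a^3 b a^-2)*trace(b) - trace(a^3 b a^-2 b)  (eliminate b^-1) = -x^4*y*z + x^5 + x^3*y^2 + x^3*z^2 + x^2*y*z - 5*x^3 - x*y^2 - x*z^2 + 5*x
use: trace(a^3 b^-1 a^-2 b^-1) = trace(a^-2 b^-1 a^3)*trace(b) - trace(a^-2 b^-1 a^3 b)  (eliminate b^-1) = x^4*y*z - x^5 - x^3*y^2 - x^3*z^2 - x^2*y*z + 5*x^3 + 2*x*y^2 + x*z^2 - y*z - 5*x
use: trace(b^-1 a^-2 b^-2 a^3) = trace(a^3 b^-1 a^-2 b^-1)*trace(b) - trace(a^3 b^-1 a^-2)  (eliminate b^-1) = x^4*y^2*z - x^5*y - x^3*y^3 - x^3*y*z^2 - x^2*y^2*z + 5*x^3*y + 2*x*y^3 + x*y*z^2 - y^2*z - 6*x*y + z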